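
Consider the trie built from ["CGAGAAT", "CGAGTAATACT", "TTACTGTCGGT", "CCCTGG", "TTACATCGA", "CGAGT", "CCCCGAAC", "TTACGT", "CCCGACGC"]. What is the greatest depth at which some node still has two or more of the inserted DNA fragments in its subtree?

5

Look for the deepest trie node that still has at least two words in its subtree.
"CGAGT" and "CGAGTAATACT" agree on "CGAGT" (5 characters) before diverging; nothing deeper is shared.
Longest shared-prefix length: 5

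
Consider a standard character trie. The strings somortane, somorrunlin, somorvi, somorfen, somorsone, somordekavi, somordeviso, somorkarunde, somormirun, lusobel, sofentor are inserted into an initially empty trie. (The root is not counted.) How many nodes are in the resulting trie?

Trace insertions, counting only characters that open a new branch:
  "somortane" → 9 new (s, o, m, o, r, t, a, n, e)
  "somorrunlin" → prefix "somor" already present; 6 new (r, u, n, l, i, n)
  "somorvi" → prefix "somor" already present; 2 new (v, i)
  "somorfen" → prefix "somor" already present; 3 new (f, e, n)
  "somorsone" → prefix "somor" already present; 4 new (s, o, n, e)
  "somordekavi" → prefix "somor" already present; 6 new (d, e, k, a, v, i)
  "somordeviso" → prefix "somorde" already present; 4 new (v, i, s, o)
  "somorkarunde" → prefix "somor" already present; 7 new (k, a, r, u, n, d, e)
  "somormirun" → prefix "somor" already present; 5 new (m, i, r, u, n)
  "lusobel" → 7 new (l, u, s, o, b, e, l)
  "sofentor" → prefix "so" already present; 6 new (f, e, n, t, o, r)
Total nodes = 9 + 6 + 2 + 3 + 4 + 6 + 4 + 7 + 5 + 7 + 6 = 59

59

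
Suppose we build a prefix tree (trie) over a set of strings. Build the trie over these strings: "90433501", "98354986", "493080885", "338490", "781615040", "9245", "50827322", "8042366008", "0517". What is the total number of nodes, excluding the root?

64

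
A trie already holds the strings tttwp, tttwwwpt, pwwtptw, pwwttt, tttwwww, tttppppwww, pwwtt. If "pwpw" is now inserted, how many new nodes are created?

"pw" is already a path in the trie; the remaining "pw" must be added.
New nodes needed: |"pwpw"| − 2 = 4 − 2 = 2.

2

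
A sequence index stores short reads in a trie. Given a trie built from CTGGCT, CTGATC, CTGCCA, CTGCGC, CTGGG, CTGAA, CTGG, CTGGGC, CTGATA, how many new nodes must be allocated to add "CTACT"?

Walking "CTACT" from the root, the first 2 characters ("CT") follow existing edges; "A" is the first miss.
Each of the 3 remaining characters creates one node.

3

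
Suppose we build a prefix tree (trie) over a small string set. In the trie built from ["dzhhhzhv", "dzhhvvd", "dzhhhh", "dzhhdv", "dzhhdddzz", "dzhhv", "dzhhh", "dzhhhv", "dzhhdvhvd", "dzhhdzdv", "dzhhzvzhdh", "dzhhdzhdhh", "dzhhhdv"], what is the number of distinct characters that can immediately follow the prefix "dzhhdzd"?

The children of the "dzhhdzd" node are the distinct next characters among strings starting with "dzhhdzd".
Characters that immediately follow "dzhhdzd" among the stored strings: {v}.
That node has 1 child edge.

1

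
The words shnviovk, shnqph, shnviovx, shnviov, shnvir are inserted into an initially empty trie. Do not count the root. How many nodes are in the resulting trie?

13

Trace insertions, counting only characters that open a new branch:
  "shnviovk" → 8 new (s, h, n, v, i, o, v, k)
  "shnqph" → prefix "shn" already present; 3 new (q, p, h)
  "shnviovx" → prefix "shnviov" already present; 1 new (x)
  "shnviov" → prefix "shnviov" already present; 0 new (none)
  "shnvir" → prefix "shnvi" already present; 1 new (r)
Total nodes = 8 + 3 + 1 + 0 + 1 = 13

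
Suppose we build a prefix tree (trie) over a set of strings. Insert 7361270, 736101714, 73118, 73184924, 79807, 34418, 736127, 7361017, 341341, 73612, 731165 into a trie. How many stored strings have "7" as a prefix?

9

Walk to "7"; the words in its subtree are exactly those with that prefix.
Words under "7": 731165, 73118, 73184924, 7361017, 736101714, 73612, 736127, 7361270, 79807
Count: 9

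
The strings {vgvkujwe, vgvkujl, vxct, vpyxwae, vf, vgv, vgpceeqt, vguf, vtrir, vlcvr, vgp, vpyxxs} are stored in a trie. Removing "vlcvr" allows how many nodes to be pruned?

4

After clearing the end-marker at "vlcvr", prune upward until reaching a node still needed by another word.
The suffix "lcvr" (4 nodes) is used only by "vlcvr"; the node for "v" still has the child "g", so pruning stops there.
Nodes removed: 4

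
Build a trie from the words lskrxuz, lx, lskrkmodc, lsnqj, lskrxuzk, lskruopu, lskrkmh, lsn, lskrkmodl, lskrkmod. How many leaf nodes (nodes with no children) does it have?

7

A leaf is a node with no children — equivalently, the end of a word that is not a proper prefix of any other stored word.
Those words: "lskrkmh", "lskrkmodc", "lskrkmodl", "lskruopu", "lskrxuzk", "lsnqj", "lx"
Leaf count: 7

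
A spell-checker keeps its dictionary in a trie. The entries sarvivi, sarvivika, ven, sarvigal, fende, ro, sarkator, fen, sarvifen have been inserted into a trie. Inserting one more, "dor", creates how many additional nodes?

3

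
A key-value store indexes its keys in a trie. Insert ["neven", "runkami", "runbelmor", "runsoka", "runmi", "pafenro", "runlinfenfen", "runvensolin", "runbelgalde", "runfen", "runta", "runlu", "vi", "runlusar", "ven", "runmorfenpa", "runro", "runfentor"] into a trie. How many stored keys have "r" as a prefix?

Filter for entries beginning with "r":
Matches: "runbelgalde", "runbelmor", "runfen", "runfentor", "runkami", "runlinfenfen", "runlu", "runlusar", "runmi", "runmorfenpa", "runro", "runsoka", "runta", "runvensolin"
Count: 14

14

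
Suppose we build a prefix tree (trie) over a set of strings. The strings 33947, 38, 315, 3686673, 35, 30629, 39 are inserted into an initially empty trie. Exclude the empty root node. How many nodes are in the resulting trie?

For each word, the new-node count is its length minus the longest prefix already in the trie:
  "33947" → 5 new (3, 3, 9, 4, 7)
  "38" → prefix "3" already present; 1 new (8)
  "315" → prefix "3" already present; 2 new (1, 5)
  "3686673" → prefix "3" already present; 6 new (6, 8, 6, 6, 7, 3)
  "35" → prefix "3" already present; 1 new (5)
  "30629" → prefix "3" already present; 4 new (0, 6, 2, 9)
  "39" → prefix "3" already present; 1 new (9)
Total nodes = 5 + 1 + 2 + 6 + 1 + 4 + 1 = 20

20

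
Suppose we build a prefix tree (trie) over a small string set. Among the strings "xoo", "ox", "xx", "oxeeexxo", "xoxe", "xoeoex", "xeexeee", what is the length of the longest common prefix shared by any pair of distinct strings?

Look for the deepest trie node that still has at least two words in its subtree.
e.g. "ox" and "oxeeexxo" share the prefix "ox" of length 2; no pair shares a longer one.
Longest shared-prefix length: 2

2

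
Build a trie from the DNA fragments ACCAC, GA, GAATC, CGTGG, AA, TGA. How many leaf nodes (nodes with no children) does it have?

5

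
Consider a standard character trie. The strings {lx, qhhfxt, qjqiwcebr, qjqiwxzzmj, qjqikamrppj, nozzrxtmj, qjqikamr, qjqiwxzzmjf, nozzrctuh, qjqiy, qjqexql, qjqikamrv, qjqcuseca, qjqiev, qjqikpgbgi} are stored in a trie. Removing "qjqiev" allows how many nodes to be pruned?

2

Walk "qjqiev" from the leaf back toward the root, removing each node that no remaining word uses.
The suffix "ev" (2 nodes) is used only by "qjqiev"; the node for "qjqi" still has the child "w", so pruning stops there.
Nodes removed: 2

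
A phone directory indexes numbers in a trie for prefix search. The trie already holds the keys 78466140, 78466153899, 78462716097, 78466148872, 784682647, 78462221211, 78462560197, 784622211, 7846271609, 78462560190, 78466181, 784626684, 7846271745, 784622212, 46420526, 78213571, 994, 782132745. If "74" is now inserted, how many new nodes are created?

1

The longest prefix of "74" already in the trie is "7" (length 1).
New nodes needed: |"74"| − 1 = 2 − 1 = 1.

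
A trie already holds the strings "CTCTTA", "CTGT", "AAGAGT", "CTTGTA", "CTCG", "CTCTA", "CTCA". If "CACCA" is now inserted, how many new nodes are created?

4

The longest prefix of "CACCA" already in the trie is "C" (length 1).
So 5 − 1 = 4 new nodes.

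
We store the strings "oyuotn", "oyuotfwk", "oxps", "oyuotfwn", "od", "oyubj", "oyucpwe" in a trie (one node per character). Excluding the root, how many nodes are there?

20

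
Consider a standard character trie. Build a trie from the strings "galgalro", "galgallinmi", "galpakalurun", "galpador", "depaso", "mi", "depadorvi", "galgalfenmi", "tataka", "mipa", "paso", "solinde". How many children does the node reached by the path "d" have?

1

The children of the "d" node are the distinct next characters among strings starting with "d".
Distinct next characters after "d": e.
That node has 1 child edge.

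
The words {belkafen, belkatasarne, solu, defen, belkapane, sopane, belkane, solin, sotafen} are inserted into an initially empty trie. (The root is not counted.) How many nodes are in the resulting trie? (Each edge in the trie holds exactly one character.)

41

Insert word by word; a character creates a node only if that edge doesn't already exist:
  "belkafen" → 8 new (b, e, l, k, a, f, e, n)
  "belkatasarne" → prefix "belka" already present; 7 new (t, a, s, a, r, n, e)
  "solu" → 4 new (s, o, l, u)
  "defen" → 5 new (d, e, f, e, n)
  "belkapane" → prefix "belka" already present; 4 new (p, a, n, e)
  "sopane" → prefix "so" already present; 4 new (p, a, n, e)
  "belkane" → prefix "belka" already present; 2 new (n, e)
  "solin" → prefix "sol" already present; 2 new (i, n)
  "sotafen" → prefix "so" already present; 5 new (t, a, f, e, n)
Total nodes = 8 + 7 + 4 + 5 + 4 + 4 + 2 + 2 + 5 = 41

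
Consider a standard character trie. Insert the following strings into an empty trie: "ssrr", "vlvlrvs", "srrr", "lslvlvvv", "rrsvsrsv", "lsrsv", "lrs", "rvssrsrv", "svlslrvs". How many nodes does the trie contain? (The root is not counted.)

49

For each word, the new-node count is its length minus the longest prefix already in the trie:
  "ssrr" → 4 new (s, s, r, r)
  "vlvlrvs" → 7 new (v, l, v, l, r, v, s)
  "srrr" → prefix "s" already present; 3 new (r, r, r)
  "lslvlvvv" → 8 new (l, s, l, v, l, v, v, v)
  "rrsvsrsv" → 8 new (r, r, s, v, s, r, s, v)
  "lsrsv" → prefix "ls" already present; 3 new (r, s, v)
  "lrs" → prefix "l" already present; 2 new (r, s)
  "rvssrsrv" → prefix "r" already present; 7 new (v, s, s, r, s, r, v)
  "svlslrvs" → prefix "s" already present; 7 new (v, l, s, l, r, v, s)
Total nodes = 4 + 7 + 3 + 8 + 8 + 3 + 2 + 7 + 7 = 49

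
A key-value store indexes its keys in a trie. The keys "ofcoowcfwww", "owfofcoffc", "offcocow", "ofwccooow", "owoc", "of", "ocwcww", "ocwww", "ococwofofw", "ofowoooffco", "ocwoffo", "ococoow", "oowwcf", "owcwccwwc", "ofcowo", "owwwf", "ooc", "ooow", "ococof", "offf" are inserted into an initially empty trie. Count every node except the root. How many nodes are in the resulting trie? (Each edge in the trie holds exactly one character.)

88

Trace insertions, counting only characters that open a new branch:
  "ofcoowcfwww" → 11 new (o, f, c, o, o, w, c, f, w, w, w)
  "owfofcoffc" → prefix "o" already present; 9 new (w, f, o, f, c, o, f, f, c)
  "offcocow" → prefix "of" already present; 6 new (f, c, o, c, o, w)
  "ofwccooow" → prefix "of" already present; 7 new (w, c, c, o, o, o, w)
  "owoc" → prefix "ow" already present; 2 new (o, c)
  "of" → prefix "of" already present; 0 new (none)
  "ocwcww" → prefix "o" already present; 5 new (c, w, c, w, w)
  "ocwww" → prefix "ocw" already present; 2 new (w, w)
  "ococwofofw" → prefix "oc" already present; 8 new (o, c, w, o, f, o, f, w)
  "ofowoooffco" → prefix "of" already present; 9 new (o, w, o, o, o, f, f, c, o)
  "ocwoffo" → prefix "ocw" already present; 4 new (o, f, f, o)
  "ococoow" → prefix "ococ" already present; 3 new (o, o, w)
  "oowwcf" → prefix "o" already present; 5 new (o, w, w, c, f)
  "owcwccwwc" → prefix "ow" already present; 7 new (c, w, c, c, w, w, c)
  "ofcowo" → prefix "ofco" already present; 2 new (w, o)
  "owwwf" → prefix "ow" already present; 3 new (w, w, f)
  "ooc" → prefix "oo" already present; 1 new (c)
  "ooow" → prefix "oo" already present; 2 new (o, w)
  "ococof" → prefix "ococo" already present; 1 new (f)
  "offf" → prefix "off" already present; 1 new (f)
Total nodes = 11 + 9 + 6 + 7 + 2 + 0 + 5 + 2 + 8 + 9 + 4 + 3 + 5 + 7 + 2 + 3 + 1 + 2 + 1 + 1 = 88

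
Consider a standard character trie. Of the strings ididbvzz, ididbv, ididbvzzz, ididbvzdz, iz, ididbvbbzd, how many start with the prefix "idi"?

5

Filter for entries beginning with "idi":
Matches: "ididbv", "ididbvbbzd", "ididbvzdz", "ididbvzz", "ididbvzzz"
Count: 5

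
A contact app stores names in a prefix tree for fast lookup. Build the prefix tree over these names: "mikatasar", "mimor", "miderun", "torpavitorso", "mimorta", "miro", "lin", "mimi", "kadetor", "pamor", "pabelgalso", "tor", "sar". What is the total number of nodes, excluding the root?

Insert word by word; a character creates a node only if that edge doesn't already exist:
  "mikatasar" → 9 new (m, i, k, a, t, a, s, a, r)
  "mimor" → prefix "mi" already present; 3 new (m, o, r)
  "miderun" → prefix "mi" already present; 5 new (d, e, r, u, n)
  "torpavitorso" → 12 new (t, o, r, p, a, v, i, t, o, r, s, o)
  "mimorta" → prefix "mimor" already present; 2 new (t, a)
  "miro" → prefix "mi" already present; 2 new (r, o)
  "lin" → 3 new (l, i, n)
  "mimi" → prefix "mim" already present; 1 new (i)
  "kadetor" → 7 new (k, a, d, e, t, o, r)
  "pamor" → 5 new (p, a, m, o, r)
  "pabelgalso" → prefix "pa" already present; 8 new (b, e, l, g, a, l, s, o)
  "tor" → prefix "tor" already present; 0 new (none)
  "sar" → 3 new (s, a, r)
Total nodes = 9 + 3 + 5 + 12 + 2 + 2 + 3 + 1 + 7 + 5 + 8 + 0 + 3 = 60

60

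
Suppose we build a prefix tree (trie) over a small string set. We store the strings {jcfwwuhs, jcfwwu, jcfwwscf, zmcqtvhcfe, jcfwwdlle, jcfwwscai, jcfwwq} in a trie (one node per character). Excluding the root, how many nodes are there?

For each word, the new-node count is its length minus the longest prefix already in the trie:
  "jcfwwuhs" → 8 new (j, c, f, w, w, u, h, s)
  "jcfwwu" → prefix "jcfwwu" already present; 0 new (none)
  "jcfwwscf" → prefix "jcfww" already present; 3 new (s, c, f)
  "zmcqtvhcfe" → 10 new (z, m, c, q, t, v, h, c, f, e)
  "jcfwwdlle" → prefix "jcfww" already present; 4 new (d, l, l, e)
  "jcfwwscai" → prefix "jcfwwsc" already present; 2 new (a, i)
  "jcfwwq" → prefix "jcfww" already present; 1 new (q)
Total nodes = 8 + 0 + 3 + 10 + 4 + 2 + 1 = 28

28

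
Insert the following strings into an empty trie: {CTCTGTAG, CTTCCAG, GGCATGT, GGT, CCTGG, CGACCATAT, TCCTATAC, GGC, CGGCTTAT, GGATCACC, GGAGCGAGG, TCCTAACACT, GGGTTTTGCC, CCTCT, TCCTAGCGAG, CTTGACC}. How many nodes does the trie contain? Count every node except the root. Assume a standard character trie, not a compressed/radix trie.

Trace insertions, counting only characters that open a new branch:
  "CTCTGTAG" → 8 new (C, T, C, T, G, T, A, G)
  "CTTCCAG" → prefix "CT" already present; 5 new (T, C, C, A, G)
  "GGCATGT" → 7 new (G, G, C, A, T, G, T)
  "GGT" → prefix "GG" already present; 1 new (T)
  "CCTGG" → prefix "C" already present; 4 new (C, T, G, G)
  "CGACCATAT" → prefix "C" already present; 8 new (G, A, C, C, A, T, A, T)
  "TCCTATAC" → 8 new (T, C, C, T, A, T, A, C)
  "GGC" → prefix "GGC" already present; 0 new (none)
  "CGGCTTAT" → prefix "CG" already present; 6 new (G, C, T, T, A, T)
  "GGATCACC" → prefix "GG" already present; 6 new (A, T, C, A, C, C)
  "GGAGCGAGG" → prefix "GGA" already present; 6 new (G, C, G, A, G, G)
  "TCCTAACACT" → prefix "TCCTA" already present; 5 new (A, C, A, C, T)
  "GGGTTTTGCC" → prefix "GG" already present; 8 new (G, T, T, T, T, G, C, C)
  "CCTCT" → prefix "CCT" already present; 2 new (C, T)
  "TCCTAGCGAG" → prefix "TCCTA" already present; 5 new (G, C, G, A, G)
  "CTTGACC" → prefix "CTT" already present; 4 new (G, A, C, C)
Total nodes = 8 + 5 + 7 + 1 + 4 + 8 + 8 + 0 + 6 + 6 + 6 + 5 + 8 + 2 + 5 + 4 = 83

83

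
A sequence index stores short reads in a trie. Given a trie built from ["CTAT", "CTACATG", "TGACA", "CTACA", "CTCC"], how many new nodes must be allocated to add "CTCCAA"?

2

The longest prefix of "CTCCAA" already in the trie is "CTCC" (length 4).
So 6 − 4 = 2 new nodes.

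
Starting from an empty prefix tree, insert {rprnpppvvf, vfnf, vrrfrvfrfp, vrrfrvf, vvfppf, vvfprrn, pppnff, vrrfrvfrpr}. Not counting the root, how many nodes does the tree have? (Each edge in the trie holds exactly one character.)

39

Trie structure (* marks end of a word):
(root)
├─ p
│  └─ p
│     └─ p
│        └─ n
│           └─ f
│              └─ f *
├─ r
│  └─ p
│     └─ r
│        └─ n
│           └─ p
│              └─ p
│                 └─ p
│                    └─ v
│                       └─ v
│                          └─ f *
└─ v
   ├─ f
   │  └─ n
   │     └─ f *
   ├─ r
   │  └─ r
   │     └─ f
   │        └─ r
   │           └─ v
   │              └─ f *
   │                 └─ r
   │                    ├─ f
   │                    │  └─ p *
   │                    └─ p
   │                       └─ r *
   └─ v
      └─ f
         └─ p
            ├─ p
            │  └─ f *
            └─ r
               └─ r
                  └─ n *
Counting every labelled node above: 39.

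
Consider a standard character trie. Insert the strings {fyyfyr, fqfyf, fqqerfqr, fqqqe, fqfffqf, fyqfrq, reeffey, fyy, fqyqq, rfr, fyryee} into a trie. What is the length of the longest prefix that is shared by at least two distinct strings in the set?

3

Look for the deepest trie node that still has at least two words in its subtree.
e.g. "fqfffqf" and "fqfyf" share the prefix "fqf" of length 3; no pair shares a longer one.
Longest shared-prefix length: 3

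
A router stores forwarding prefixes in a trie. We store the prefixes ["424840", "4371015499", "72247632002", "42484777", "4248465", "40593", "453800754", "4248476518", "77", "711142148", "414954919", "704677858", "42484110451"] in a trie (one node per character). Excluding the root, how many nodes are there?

78

For each word, the new-node count is its length minus the longest prefix already in the trie:
  "424840" → 6 new (4, 2, 4, 8, 4, 0)
  "4371015499" → prefix "4" already present; 9 new (3, 7, 1, 0, 1, 5, 4, 9, 9)
  "72247632002" → 11 new (7, 2, 2, 4, 7, 6, 3, 2, 0, 0, 2)
  "42484777" → prefix "42484" already present; 3 new (7, 7, 7)
  "4248465" → prefix "42484" already present; 2 new (6, 5)
  "40593" → prefix "4" already present; 4 new (0, 5, 9, 3)
  "453800754" → prefix "4" already present; 8 new (5, 3, 8, 0, 0, 7, 5, 4)
  "4248476518" → prefix "424847" already present; 4 new (6, 5, 1, 8)
  "77" → prefix "7" already present; 1 new (7)
  "711142148" → prefix "7" already present; 8 new (1, 1, 1, 4, 2, 1, 4, 8)
  "414954919" → prefix "4" already present; 8 new (1, 4, 9, 5, 4, 9, 1, 9)
  "704677858" → prefix "7" already present; 8 new (0, 4, 6, 7, 7, 8, 5, 8)
  "42484110451" → prefix "42484" already present; 6 new (1, 1, 0, 4, 5, 1)
Total nodes = 6 + 9 + 11 + 3 + 2 + 4 + 8 + 4 + 1 + 8 + 8 + 8 + 6 = 78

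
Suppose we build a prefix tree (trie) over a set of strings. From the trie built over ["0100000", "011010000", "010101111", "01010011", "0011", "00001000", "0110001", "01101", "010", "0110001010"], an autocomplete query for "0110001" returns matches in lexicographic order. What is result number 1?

0110001

DFS of the "0110001" subtree visits, in order: "0110001", "0110001010"
The 1st is 0110001.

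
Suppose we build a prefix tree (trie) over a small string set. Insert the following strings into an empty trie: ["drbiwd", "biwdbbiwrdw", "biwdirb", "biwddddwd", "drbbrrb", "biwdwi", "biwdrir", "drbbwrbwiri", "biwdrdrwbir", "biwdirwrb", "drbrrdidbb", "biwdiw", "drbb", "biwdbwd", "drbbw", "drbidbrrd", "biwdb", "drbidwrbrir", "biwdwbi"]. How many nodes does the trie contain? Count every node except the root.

For each word, the new-node count is its length minus the longest prefix already in the trie:
  "drbiwd" → 6 new (d, r, b, i, w, d)
  "biwdbbiwrdw" → 11 new (b, i, w, d, b, b, i, w, r, d, w)
  "biwdirb" → prefix "biwd" already present; 3 new (i, r, b)
  "biwddddwd" → prefix "biwd" already present; 5 new (d, d, d, w, d)
  "drbbrrb" → prefix "drb" already present; 4 new (b, r, r, b)
  "biwdwi" → prefix "biwd" already present; 2 new (w, i)
  "biwdrir" → prefix "biwd" already present; 3 new (r, i, r)
  "drbbwrbwiri" → prefix "drbb" already present; 7 new (w, r, b, w, i, r, i)
  "biwdrdrwbir" → prefix "biwdr" already present; 6 new (d, r, w, b, i, r)
  "biwdirwrb" → prefix "biwdir" already present; 3 new (w, r, b)
  "drbrrdidbb" → prefix "drb" already present; 7 new (r, r, d, i, d, b, b)
  "biwdiw" → prefix "biwdi" already present; 1 new (w)
  "drbb" → prefix "drbb" already present; 0 new (none)
  "biwdbwd" → prefix "biwdb" already present; 2 new (w, d)
  "drbbw" → prefix "drbbw" already present; 0 new (none)
  "drbidbrrd" → prefix "drbi" already present; 5 new (d, b, r, r, d)
  "biwdb" → prefix "biwdb" already present; 0 new (none)
  "drbidwrbrir" → prefix "drbid" already present; 6 new (w, r, b, r, i, r)
  "biwdwbi" → prefix "biwdw" already present; 2 new (b, i)
Total nodes = 6 + 11 + 3 + 5 + 4 + 2 + 3 + 7 + 6 + 3 + 7 + 1 + 0 + 2 + 0 + 5 + 0 + 6 + 2 = 73

73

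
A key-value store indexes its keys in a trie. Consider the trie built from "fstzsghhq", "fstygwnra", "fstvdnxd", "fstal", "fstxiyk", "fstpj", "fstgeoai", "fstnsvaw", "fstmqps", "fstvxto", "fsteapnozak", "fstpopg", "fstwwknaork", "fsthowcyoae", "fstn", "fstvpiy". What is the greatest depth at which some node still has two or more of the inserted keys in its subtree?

Look for the deepest trie node that still has at least two words in its subtree.
e.g. "fstn" and "fstnsvaw" share the prefix "fstn" of length 4; no pair shares a longer one.
Longest shared-prefix length: 4

4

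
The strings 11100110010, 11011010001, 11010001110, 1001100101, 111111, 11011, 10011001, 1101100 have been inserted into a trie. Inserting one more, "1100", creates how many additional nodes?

1

"110" is already a path in the trie; the remaining "0" must be added.
New nodes needed: |"1100"| − 3 = 4 − 3 = 1.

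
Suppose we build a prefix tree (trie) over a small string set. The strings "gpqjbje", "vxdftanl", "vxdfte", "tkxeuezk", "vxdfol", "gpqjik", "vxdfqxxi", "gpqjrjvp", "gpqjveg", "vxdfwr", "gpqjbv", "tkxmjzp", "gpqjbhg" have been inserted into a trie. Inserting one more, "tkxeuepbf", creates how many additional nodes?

"tkxeue" is already a path in the trie; the remaining "pbf" must be added.
So 9 − 6 = 3 new nodes.

3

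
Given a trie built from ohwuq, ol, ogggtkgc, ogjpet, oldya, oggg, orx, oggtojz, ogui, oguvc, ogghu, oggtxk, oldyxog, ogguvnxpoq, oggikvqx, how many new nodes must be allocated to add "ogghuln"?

Walking "ogghuln" from the root, the first 5 characters ("ogghu") follow existing edges; "l" is the first miss.
New nodes needed: |"ogghuln"| − 5 = 7 − 5 = 2.

2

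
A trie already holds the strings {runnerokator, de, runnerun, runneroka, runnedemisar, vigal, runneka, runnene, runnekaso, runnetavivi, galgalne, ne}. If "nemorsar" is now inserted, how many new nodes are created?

6

"ne" is already a path in the trie; the remaining "morsar" must be added.
So 8 − 2 = 6 new nodes.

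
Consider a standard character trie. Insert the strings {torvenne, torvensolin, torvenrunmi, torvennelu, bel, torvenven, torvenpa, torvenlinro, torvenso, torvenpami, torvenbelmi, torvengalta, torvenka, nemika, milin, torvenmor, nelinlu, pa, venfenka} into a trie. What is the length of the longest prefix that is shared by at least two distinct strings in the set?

The deepest shared node is where two words last agree before diverging.
"torvenne" and "torvennelu" agree on "torvenne" (8 characters) before diverging; nothing deeper is shared.
Longest shared-prefix length: 8

8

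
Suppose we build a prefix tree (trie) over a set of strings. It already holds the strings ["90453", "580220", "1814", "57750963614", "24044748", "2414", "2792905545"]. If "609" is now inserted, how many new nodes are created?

3

No existing word starts with "6", so every character of "609" needs a new node.
3 − 0 = 3 new nodes.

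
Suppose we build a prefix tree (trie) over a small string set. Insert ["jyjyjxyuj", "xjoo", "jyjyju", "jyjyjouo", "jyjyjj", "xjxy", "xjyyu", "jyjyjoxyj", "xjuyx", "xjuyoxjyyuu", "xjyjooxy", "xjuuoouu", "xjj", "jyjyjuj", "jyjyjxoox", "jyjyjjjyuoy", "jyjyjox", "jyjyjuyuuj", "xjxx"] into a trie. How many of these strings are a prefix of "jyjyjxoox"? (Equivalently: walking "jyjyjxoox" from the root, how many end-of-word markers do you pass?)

Check each prefix of "jyjyjxoox" against the stored set — each match is an end-marker on the path.
Prefixes of the query that are stored words: "jyjyjxoox"
Count: 1

1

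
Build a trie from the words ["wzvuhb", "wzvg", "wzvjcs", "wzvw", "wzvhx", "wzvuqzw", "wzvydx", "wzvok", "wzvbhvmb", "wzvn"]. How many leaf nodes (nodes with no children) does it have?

Leaves are exactly the stored words that no other stored word extends.
Those words: "wzvbhvmb", "wzvg", "wzvhx", "wzvjcs", "wzvn", "wzvok", "wzvuhb", "wzvuqzw", "wzvw", "wzvydx"
Leaf count: 10

10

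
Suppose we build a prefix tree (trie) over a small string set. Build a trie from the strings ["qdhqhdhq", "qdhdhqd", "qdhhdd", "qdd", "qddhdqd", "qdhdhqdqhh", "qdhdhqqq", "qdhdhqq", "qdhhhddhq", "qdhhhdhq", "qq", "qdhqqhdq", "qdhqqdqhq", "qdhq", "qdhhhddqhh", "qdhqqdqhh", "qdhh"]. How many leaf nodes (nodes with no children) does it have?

Leaves are exactly the stored words that no other stored word extends.
Those words: "qddhdqd", "qdhdhqdqhh", "qdhdhqqq", "qdhhdd", "qdhhhddhq", "qdhhhddqhh", "qdhhhdhq", "qdhqhdhq", "qdhqqdqhh", "qdhqqdqhq", "qdhqqhdq", "qq"
Leaf count: 12

12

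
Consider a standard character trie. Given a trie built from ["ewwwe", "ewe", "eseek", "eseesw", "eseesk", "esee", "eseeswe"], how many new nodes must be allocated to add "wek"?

3

"wek" shares no prefix with any stored word, so all 3 characters open new nodes.
3 − 0 = 3 new nodes.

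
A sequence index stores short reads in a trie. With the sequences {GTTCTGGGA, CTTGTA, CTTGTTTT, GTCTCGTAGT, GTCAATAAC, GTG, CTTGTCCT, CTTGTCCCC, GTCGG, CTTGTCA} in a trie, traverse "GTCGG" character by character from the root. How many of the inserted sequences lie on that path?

Check each prefix of "GTCGG" against the stored set — each match is an end-marker on the path.
Prefixes of the query that are stored words: "GTCGG"
Count: 1

1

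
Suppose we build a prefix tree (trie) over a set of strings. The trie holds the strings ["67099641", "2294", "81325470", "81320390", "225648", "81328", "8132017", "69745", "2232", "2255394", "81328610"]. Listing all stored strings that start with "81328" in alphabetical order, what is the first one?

Filter for "81328…" and sort: "81328", "81328610"
The 1st is 81328.

81328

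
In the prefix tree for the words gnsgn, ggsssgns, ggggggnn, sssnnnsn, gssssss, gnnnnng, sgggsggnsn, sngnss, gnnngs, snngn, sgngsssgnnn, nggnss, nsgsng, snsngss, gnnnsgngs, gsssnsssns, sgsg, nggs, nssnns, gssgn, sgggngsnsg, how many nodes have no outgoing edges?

21

Leaves are exactly the stored words that no other stored word extends.
Those words: "ggggggnn", "ggsssgns", "gnnngs", "gnnnnng", "gnnnsgngs", "gnsgn", "gssgn", "gsssnsssns", "gssssss", "nggnss", "nggs", "nsgsng", "nssnns", "sgggngsnsg", "sgggsggnsn", "sgngsssgnnn", "sgsg", "sngnss", "snngn", "snsngss", "sssnnnsn"
Leaf count: 21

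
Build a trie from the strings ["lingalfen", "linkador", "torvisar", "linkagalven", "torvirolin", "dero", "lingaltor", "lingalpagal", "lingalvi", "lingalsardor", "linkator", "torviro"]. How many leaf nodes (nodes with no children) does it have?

11

A leaf is a node with no children — equivalently, the end of a word that is not a proper prefix of any other stored word.
Those words: "dero", "lingalfen", "lingalpagal", "lingalsardor", "lingaltor", "lingalvi", "linkador", "linkagalven", "linkator", "torvirolin", "torvisar"
Leaf count: 11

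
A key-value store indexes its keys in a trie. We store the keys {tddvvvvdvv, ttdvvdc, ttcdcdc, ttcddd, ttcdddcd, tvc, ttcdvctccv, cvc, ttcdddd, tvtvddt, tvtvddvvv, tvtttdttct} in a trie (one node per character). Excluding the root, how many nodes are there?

Insert word by word; a character creates a node only if that edge doesn't already exist:
  "tddvvvvdvv" → 10 new (t, d, d, v, v, v, v, d, v, v)
  "ttdvvdc" → prefix "t" already present; 6 new (t, d, v, v, d, c)
  "ttcdcdc" → prefix "tt" already present; 5 new (c, d, c, d, c)
  "ttcddd" → prefix "ttcd" already present; 2 new (d, d)
  "ttcdddcd" → prefix "ttcddd" already present; 2 new (c, d)
  "tvc" → prefix "t" already present; 2 new (v, c)
  "ttcdvctccv" → prefix "ttcd" already present; 6 new (v, c, t, c, c, v)
  "cvc" → 3 new (c, v, c)
  "ttcdddd" → prefix "ttcddd" already present; 1 new (d)
  "tvtvddt" → prefix "tv" already present; 5 new (t, v, d, d, t)
  "tvtvddvvv" → prefix "tvtvdd" already present; 3 new (v, v, v)
  "tvtttdttct" → prefix "tvt" already present; 7 new (t, t, d, t, t, c, t)
Total nodes = 10 + 6 + 5 + 2 + 2 + 2 + 6 + 3 + 1 + 5 + 3 + 7 = 52

52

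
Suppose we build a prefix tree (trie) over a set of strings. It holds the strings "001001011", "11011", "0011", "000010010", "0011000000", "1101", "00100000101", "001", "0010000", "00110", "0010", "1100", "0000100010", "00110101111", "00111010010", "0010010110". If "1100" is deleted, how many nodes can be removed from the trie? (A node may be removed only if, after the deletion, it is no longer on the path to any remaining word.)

After clearing the end-marker at "1100", prune upward until reaching a node still needed by another word.
The suffix "0" (1 node) is used only by "1100"; the node for "110" still has the child "1", so pruning stops there.
Nodes removed: 1

1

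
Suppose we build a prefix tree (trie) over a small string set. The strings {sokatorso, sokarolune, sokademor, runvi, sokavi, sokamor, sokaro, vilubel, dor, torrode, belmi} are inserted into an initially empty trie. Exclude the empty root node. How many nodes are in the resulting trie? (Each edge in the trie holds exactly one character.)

Count nodes per top-level branch (shared prefixes stored once):
  'b'-branch (belmi): 5 nodes
  'd'-branch (dor): 3 nodes
  'r'-branch (runvi): 5 nodes
  's'-branch (sokademor, sokamor, sokaro, sokarolune, sokatorso, sokavi): 25 nodes
  't'-branch (torrode): 7 nodes
  'v'-branch (vilubel): 7 nodes
Sum: 52

52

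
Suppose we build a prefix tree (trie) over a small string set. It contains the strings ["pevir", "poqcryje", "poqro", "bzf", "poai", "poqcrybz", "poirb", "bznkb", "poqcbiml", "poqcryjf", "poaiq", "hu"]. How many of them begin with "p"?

9

Filter for entries beginning with "p":
Words under "p": pevir, poai, poaiq, poirb, poqcbiml, poqcrybz, poqcryje, poqcryjf, poqro
Count: 9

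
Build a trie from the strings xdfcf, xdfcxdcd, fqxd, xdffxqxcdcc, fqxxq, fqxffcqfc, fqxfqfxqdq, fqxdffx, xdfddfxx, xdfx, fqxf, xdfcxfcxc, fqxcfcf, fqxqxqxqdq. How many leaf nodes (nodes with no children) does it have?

12

A leaf is a node with no children — equivalently, the end of a word that is not a proper prefix of any other stored word.
Those words: "fqxcfcf", "fqxdffx", "fqxffcqfc", "fqxfqfxqdq", "fqxqxqxqdq", "fqxxq", "xdfcf", "xdfcxdcd", "xdfcxfcxc", "xdfddfxx", "xdffxqxcdcc", "xdfx"
Leaf count: 12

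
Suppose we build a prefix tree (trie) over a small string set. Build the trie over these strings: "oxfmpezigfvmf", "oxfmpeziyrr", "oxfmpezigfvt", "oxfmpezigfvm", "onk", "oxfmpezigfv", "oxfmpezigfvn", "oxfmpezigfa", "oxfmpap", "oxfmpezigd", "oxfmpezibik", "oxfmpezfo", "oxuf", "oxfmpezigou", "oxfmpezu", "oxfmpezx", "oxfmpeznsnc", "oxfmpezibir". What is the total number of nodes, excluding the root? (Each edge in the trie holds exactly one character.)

40

For each word, the new-node count is its length minus the longest prefix already in the trie:
  "oxfmpezigfvmf" → 13 new (o, x, f, m, p, e, z, i, g, f, v, m, f)
  "oxfmpeziyrr" → prefix "oxfmpezi" already present; 3 new (y, r, r)
  "oxfmpezigfvt" → prefix "oxfmpezigfv" already present; 1 new (t)
  "oxfmpezigfvm" → prefix "oxfmpezigfvm" already present; 0 new (none)
  "onk" → prefix "o" already present; 2 new (n, k)
  "oxfmpezigfv" → prefix "oxfmpezigfv" already present; 0 new (none)
  "oxfmpezigfvn" → prefix "oxfmpezigfv" already present; 1 new (n)
  "oxfmpezigfa" → prefix "oxfmpezigf" already present; 1 new (a)
  "oxfmpap" → prefix "oxfmp" already present; 2 new (a, p)
  "oxfmpezigd" → prefix "oxfmpezig" already present; 1 new (d)
  "oxfmpezibik" → prefix "oxfmpezi" already present; 3 new (b, i, k)
  "oxfmpezfo" → prefix "oxfmpez" already present; 2 new (f, o)
  "oxuf" → prefix "ox" already present; 2 new (u, f)
  "oxfmpezigou" → prefix "oxfmpezig" already present; 2 new (o, u)
  "oxfmpezu" → prefix "oxfmpez" already present; 1 new (u)
  "oxfmpezx" → prefix "oxfmpez" already present; 1 new (x)
  "oxfmpeznsnc" → prefix "oxfmpez" already present; 4 new (n, s, n, c)
  "oxfmpezibir" → prefix "oxfmpezibi" already present; 1 new (r)
Total nodes = 13 + 3 + 1 + 0 + 2 + 0 + 1 + 1 + 2 + 1 + 3 + 2 + 2 + 2 + 1 + 1 + 4 + 1 = 40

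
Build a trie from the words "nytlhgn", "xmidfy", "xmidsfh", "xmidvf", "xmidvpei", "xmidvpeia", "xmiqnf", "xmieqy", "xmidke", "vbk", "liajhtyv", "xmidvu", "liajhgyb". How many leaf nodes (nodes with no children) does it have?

A leaf is a node with no children — equivalently, the end of a word that is not a proper prefix of any other stored word.
Those words: "liajhgyb", "liajhtyv", "nytlhgn", "vbk", "xmidfy", "xmidke", "xmidsfh", "xmidvf", "xmidvpeia", "xmidvu", "xmieqy", "xmiqnf"
Leaf count: 12

12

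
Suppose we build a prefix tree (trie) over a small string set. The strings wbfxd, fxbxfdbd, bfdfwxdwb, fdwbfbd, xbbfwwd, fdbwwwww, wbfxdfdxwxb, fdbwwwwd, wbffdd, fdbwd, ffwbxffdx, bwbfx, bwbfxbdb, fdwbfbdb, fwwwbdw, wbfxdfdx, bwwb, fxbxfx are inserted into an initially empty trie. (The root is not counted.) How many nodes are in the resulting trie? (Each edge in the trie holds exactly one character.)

Count nodes per top-level branch (shared prefixes stored once):
  'b'-branch (bfdfwxdwb, bwbfx, bwbfxbdb, bwwb): 18 nodes
  'f'-branch (fdbwd, fdbwwwwd, fdbwwwww, fdwbfbd, fdwbfbdb, ffwbxffdx, fwwwbdw, fxbxfdbd, fxbxfx): 38 nodes
  'w'-branch (wbffdd, wbfxd, wbfxdfdx, wbfxdfdxwxb): 14 nodes
  'x'-branch (xbbfwwd): 7 nodes
Sum: 77

77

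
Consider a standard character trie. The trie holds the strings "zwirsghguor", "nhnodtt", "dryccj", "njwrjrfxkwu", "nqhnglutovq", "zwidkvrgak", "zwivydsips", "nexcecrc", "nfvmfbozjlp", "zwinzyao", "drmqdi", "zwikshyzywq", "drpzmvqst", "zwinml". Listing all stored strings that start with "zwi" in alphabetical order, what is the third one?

Filter for "zwi…" and sort: "zwidkvrgak", "zwikshyzywq", "zwinml", "zwinzyao", "zwirsghguor", "zwivydsips"
The 3rd is zwinml.

zwinml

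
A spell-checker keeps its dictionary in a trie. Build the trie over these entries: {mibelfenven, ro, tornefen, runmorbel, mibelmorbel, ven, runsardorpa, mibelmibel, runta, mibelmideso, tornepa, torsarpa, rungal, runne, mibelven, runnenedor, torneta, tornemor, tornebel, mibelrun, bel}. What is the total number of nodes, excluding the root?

For each word, the new-node count is its length minus the longest prefix already in the trie:
  "mibelfenven" → 11 new (m, i, b, e, l, f, e, n, v, e, n)
  "ro" → 2 new (r, o)
  "tornefen" → 8 new (t, o, r, n, e, f, e, n)
  "runmorbel" → prefix "r" already present; 8 new (u, n, m, o, r, b, e, l)
  "mibelmorbel" → prefix "mibel" already present; 6 new (m, o, r, b, e, l)
  "ven" → 3 new (v, e, n)
  "runsardorpa" → prefix "run" already present; 8 new (s, a, r, d, o, r, p, a)
  "mibelmibel" → prefix "mibelm" already present; 4 new (i, b, e, l)
  "runta" → prefix "run" already present; 2 new (t, a)
  "mibelmideso" → prefix "mibelmi" already present; 4 new (d, e, s, o)
  "tornepa" → prefix "torne" already present; 2 new (p, a)
  "torsarpa" → prefix "tor" already present; 5 new (s, a, r, p, a)
  "rungal" → prefix "run" already present; 3 new (g, a, l)
  "runne" → prefix "run" already present; 2 new (n, e)
  "mibelven" → prefix "mibel" already present; 3 new (v, e, n)
  "runnenedor" → prefix "runne" already present; 5 new (n, e, d, o, r)
  "torneta" → prefix "torne" already present; 2 new (t, a)
  "tornemor" → prefix "torne" already present; 3 new (m, o, r)
  "tornebel" → prefix "torne" already present; 3 new (b, e, l)
  "mibelrun" → prefix "mibel" already present; 3 new (r, u, n)
  "bel" → 3 new (b, e, l)
Total nodes = 11 + 2 + 8 + 8 + 6 + 3 + 8 + 4 + 2 + 4 + 2 + 5 + 3 + 2 + 3 + 5 + 2 + 3 + 3 + 3 + 3 = 90

90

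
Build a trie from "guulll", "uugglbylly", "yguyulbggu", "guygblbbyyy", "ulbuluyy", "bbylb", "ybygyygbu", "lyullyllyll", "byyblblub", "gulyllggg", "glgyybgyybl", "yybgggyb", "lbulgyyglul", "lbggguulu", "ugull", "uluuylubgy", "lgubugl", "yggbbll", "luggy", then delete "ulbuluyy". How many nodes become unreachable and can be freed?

6

Walk "ulbuluyy" from the leaf back toward the root, removing each node that no remaining word uses.
The suffix "buluyy" (6 nodes) is used only by "ulbuluyy"; the node for "ul" still has the child "u", so pruning stops there.
Nodes removed: 6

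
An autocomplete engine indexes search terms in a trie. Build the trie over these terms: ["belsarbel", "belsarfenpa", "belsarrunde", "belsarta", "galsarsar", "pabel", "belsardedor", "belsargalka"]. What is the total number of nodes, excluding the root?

45

Trace insertions, counting only characters that open a new branch:
  "belsarbel" → 9 new (b, e, l, s, a, r, b, e, l)
  "belsarfenpa" → prefix "belsar" already present; 5 new (f, e, n, p, a)
  "belsarrunde" → prefix "belsar" already present; 5 new (r, u, n, d, e)
  "belsarta" → prefix "belsar" already present; 2 new (t, a)
  "galsarsar" → 9 new (g, a, l, s, a, r, s, a, r)
  "pabel" → 5 new (p, a, b, e, l)
  "belsardedor" → prefix "belsar" already present; 5 new (d, e, d, o, r)
  "belsargalka" → prefix "belsar" already present; 5 new (g, a, l, k, a)
Total nodes = 9 + 5 + 5 + 2 + 9 + 5 + 5 + 5 = 45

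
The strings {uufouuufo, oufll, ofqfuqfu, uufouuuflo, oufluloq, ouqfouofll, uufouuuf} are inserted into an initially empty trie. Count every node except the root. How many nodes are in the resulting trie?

35

Count nodes per top-level branch (shared prefixes stored once):
  'o'-branch (ofqfuqfu, oufll, oufluloq, ouqfouofll): 24 nodes
  'u'-branch (uufouuuf, uufouuuflo, uufouuufo): 11 nodes
Sum: 35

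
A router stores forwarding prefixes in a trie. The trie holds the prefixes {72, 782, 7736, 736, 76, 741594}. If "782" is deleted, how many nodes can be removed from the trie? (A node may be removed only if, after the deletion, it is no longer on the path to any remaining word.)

A node on "782"'s path can go only if nothing else ends at it or branches off below it.
The suffix "82" (2 nodes) is used only by "782"; the node for "7" still has the child "2", so pruning stops there.
Nodes removed: 2

2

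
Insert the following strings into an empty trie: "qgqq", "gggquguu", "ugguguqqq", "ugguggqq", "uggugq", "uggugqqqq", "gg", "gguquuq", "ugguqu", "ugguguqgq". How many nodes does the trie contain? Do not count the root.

37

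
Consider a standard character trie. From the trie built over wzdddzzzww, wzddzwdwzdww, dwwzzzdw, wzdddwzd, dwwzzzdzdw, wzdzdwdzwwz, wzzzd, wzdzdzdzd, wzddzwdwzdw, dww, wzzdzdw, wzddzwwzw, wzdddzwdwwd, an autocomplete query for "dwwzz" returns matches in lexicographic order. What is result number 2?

dwwzzzdzdw

Words with prefix "dwwzz", in lexicographic order: "dwwzzzdw", "dwwzzzdzdw"
Position 2: dwwzzzdzdw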